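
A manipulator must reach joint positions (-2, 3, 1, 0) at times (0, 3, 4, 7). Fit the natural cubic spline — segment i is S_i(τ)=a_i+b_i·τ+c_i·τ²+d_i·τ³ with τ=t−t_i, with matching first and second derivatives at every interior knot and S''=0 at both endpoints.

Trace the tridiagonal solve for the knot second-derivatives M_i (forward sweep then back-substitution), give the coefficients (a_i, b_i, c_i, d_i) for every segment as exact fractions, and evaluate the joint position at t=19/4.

  seg 0: a=-2 b=22/7 c=0 d=-31/189
  seg 1: a=3 b=-9/7 c=-31/21 d=16/21
  seg 2: a=1 b=-41/21 c=17/21 d=-17/189
S(19/4) = -3/64

Δ: Δ0=5/3, Δ1=-2, Δ2=-1/3
row 1: diag=8, rhs=-22; c'=1/8, d'=-11/4
row 2: denom=8−1·1/8=63/8; d'=(10−1·-11/4)/(63/8)=34/21
back: M2=34/21
back: M1=-11/4−1/8·34/21=-62/21
M: M0=0, M1=-62/21, M2=34/21, M3=0
seg 0: a=-2, c=M0/2=0, d=(M1−M0)/(6·3)=-31/189, b=Δ0−h0·(2M0+M1)/6=22/7
seg 1: a=3, c=M1/2=-31/21, d=(M2−M1)/(6·1)=16/21, b=Δ1−h1·(2M1+M2)/6=-9/7
seg 2: a=1, c=M2/2=17/21, d=(M3−M2)/(6·3)=-17/189, b=Δ2−h2·(2M2+M3)/6=-41/21
t_q=19/4 → seg 2, τ=3/4; S=1+-41/21·τ+17/21·τ²+-17/189·τ³=-3/64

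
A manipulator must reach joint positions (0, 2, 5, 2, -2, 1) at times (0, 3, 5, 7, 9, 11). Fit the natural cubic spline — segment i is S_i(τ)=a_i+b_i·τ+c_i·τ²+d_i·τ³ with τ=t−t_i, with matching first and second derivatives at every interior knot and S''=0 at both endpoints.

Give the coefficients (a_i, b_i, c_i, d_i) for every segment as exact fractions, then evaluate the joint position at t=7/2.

Δ: Δ0=2/3, Δ1=3/2, Δ2=-3/2, Δ3=-2, Δ4=3/2
row 1: diag=10, rhs=5; c'=1/5, d'=1/2
row 2: denom=8−2·1/5=38/5; d'=(-18−2·1/2)/(38/5)=-5/2
row 3: denom=8−2·5/19=142/19; d'=(-3−2·-5/2)/(142/19)=19/71
row 4: denom=8−2·19/71=530/71; d'=(21−2·19/71)/(530/71)=1453/530
back: M4=1453/530
back: M3=19/71−19/71·1453/530=-247/530
back: M2=-5/2−5/19·-247/530=-126/53
back: M1=1/2−1/5·-126/53=517/530
M: M0=0, M1=517/530, M2=-126/53, M3=-247/530, M4=1453/530, M5=0
seg 0: a=0, c=M0/2=0, d=(M1−M0)/(6·3)=517/9540, b=Δ0−h0·(2M0+M1)/6=569/3180
seg 1: a=2, c=M1/2=517/1060, d=(M2−M1)/(6·2)=-1777/6360, b=Δ1−h1·(2M1+M2)/6=2611/1590
seg 2: a=5, c=M2/2=-63/53, d=(M3−M2)/(6·2)=1013/6360, b=Δ2−h2·(2M2+M3)/6=191/795
seg 3: a=2, c=M3/2=-247/1060, d=(M4−M3)/(6·2)=85/318, b=Δ3−h3·(2M3+M4)/6=-4139/1590
seg 4: a=-2, c=M4/2=1453/1060, d=(M5−M4)/(6·2)=-1453/6360, b=Δ4−h4·(2M4+M5)/6=-521/1590
t_q=7/2 → seg 1, τ=1/2; S=2+2611/1590·τ+517/1060·τ²+-1777/6360·τ³=49321/16960

  seg 0: a=0 b=569/3180 c=0 d=517/9540
  seg 1: a=2 b=2611/1590 c=517/1060 d=-1777/6360
  seg 2: a=5 b=191/795 c=-63/53 d=1013/6360
  seg 3: a=2 b=-4139/1590 c=-247/1060 d=85/318
  seg 4: a=-2 b=-521/1590 c=1453/1060 d=-1453/6360
S(7/2) = 49321/16960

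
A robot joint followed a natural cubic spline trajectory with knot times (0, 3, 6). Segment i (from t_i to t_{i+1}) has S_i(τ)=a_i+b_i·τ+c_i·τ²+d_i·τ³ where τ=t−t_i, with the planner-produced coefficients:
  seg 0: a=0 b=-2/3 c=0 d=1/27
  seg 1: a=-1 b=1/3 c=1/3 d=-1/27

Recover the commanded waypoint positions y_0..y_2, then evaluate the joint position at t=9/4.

y_0 = S_0(0) = a_0 = 0
y_1 = S_1(0) = a_1 = -1
y_2 = S_1(3) = 2
t_q=9/4 is in segment 0 (τ=9/4); S_0(τ)=-69/64

y_0=0 y_1=-1 y_2=2
S(9/4) = -69/64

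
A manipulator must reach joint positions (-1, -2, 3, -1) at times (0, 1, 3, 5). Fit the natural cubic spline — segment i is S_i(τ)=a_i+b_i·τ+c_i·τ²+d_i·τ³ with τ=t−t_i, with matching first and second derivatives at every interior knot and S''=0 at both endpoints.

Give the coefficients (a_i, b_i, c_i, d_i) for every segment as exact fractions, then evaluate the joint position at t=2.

  seg 0: a=-1 b=-81/44 c=0 d=37/44
  seg 1: a=-2 b=15/22 c=111/44 d=-71/88
  seg 2: a=3 b=12/11 c=-51/22 d=17/44
S(2) = 35/88

Δ: Δ0=-1, Δ1=5/2, Δ2=-2
row 1: diag=6, rhs=21; c'=1/3, d'=7/2
row 2: denom=8−2·1/3=22/3; d'=(-27−2·7/2)/(22/3)=-51/11
back: M2=-51/11
back: M1=7/2−1/3·-51/11=111/22
M: M0=0, M1=111/22, M2=-51/11, M3=0
seg 0: a=-1, c=M0/2=0, d=(M1−M0)/(6·1)=37/44, b=Δ0−h0·(2M0+M1)/6=-81/44
seg 1: a=-2, c=M1/2=111/44, d=(M2−M1)/(6·2)=-71/88, b=Δ1−h1·(2M1+M2)/6=15/22
seg 2: a=3, c=M2/2=-51/22, d=(M3−M2)/(6·2)=17/44, b=Δ2−h2·(2M2+M3)/6=12/11
t_q=2 → seg 1, τ=1; S=-2+15/22·τ+111/44·τ²+-71/88·τ³=35/88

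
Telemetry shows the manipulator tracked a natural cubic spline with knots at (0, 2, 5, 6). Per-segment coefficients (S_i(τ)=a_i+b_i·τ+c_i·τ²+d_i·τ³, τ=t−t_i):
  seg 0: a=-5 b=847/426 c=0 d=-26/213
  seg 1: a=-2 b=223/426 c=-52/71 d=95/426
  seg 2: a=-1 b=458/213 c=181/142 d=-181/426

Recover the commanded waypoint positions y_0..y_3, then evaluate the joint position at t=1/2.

y_0 = S_0(0) = a_0 = -5
y_1 = S_1(0) = a_1 = -2
y_2 = S_2(0) = a_2 = -1
y_3 = S_2(1) = 2
t_q=1/2 is in segment 0 (τ=1/2); S_0(τ)=-571/142

y_0=-5 y_1=-2 y_2=-1 y_3=2
S(1/2) = -571/142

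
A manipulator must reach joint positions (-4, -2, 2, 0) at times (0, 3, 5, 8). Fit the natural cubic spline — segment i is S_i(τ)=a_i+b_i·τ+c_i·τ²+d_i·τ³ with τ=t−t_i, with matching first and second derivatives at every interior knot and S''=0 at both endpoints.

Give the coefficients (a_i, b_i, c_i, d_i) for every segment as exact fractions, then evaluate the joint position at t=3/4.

  seg 0: a=-4 b=1/12 c=0 d=7/108
  seg 1: a=-2 b=11/6 c=7/12 d=-1/4
  seg 2: a=2 b=7/6 c=-11/12 d=11/108
S(3/4) = -1001/256

Δ: Δ0=2/3, Δ1=2, Δ2=-2/3
row 1: diag=10, rhs=8; c'=1/5, d'=4/5
row 2: denom=10−2·1/5=48/5; d'=(-16−2·4/5)/(48/5)=-11/6
back: M2=-11/6
back: M1=4/5−1/5·-11/6=7/6
M: M0=0, M1=7/6, M2=-11/6, M3=0
seg 0: a=-4, c=M0/2=0, d=(M1−M0)/(6·3)=7/108, b=Δ0−h0·(2M0+M1)/6=1/12
seg 1: a=-2, c=M1/2=7/12, d=(M2−M1)/(6·2)=-1/4, b=Δ1−h1·(2M1+M2)/6=11/6
seg 2: a=2, c=M2/2=-11/12, d=(M3−M2)/(6·3)=11/108, b=Δ2−h2·(2M2+M3)/6=7/6
t_q=3/4 → seg 0, τ=3/4; S=-4+1/12·τ+0·τ²+7/108·τ³=-1001/256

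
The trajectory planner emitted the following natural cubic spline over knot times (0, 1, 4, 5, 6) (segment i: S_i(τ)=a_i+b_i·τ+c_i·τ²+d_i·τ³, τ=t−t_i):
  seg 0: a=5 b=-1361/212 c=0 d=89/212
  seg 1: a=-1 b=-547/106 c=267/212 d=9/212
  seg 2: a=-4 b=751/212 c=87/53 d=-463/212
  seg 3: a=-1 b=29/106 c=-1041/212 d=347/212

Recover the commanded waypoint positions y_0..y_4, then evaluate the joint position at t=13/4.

y_0 = S_0(0) = a_0 = 5
y_1 = S_1(0) = a_1 = -1
y_2 = S_2(0) = a_2 = -4
y_3 = S_3(0) = a_3 = -1
y_4 = S_3(1) = -4
t_q=13/4 is in segment 1 (τ=9/4); S_1(τ)=-78035/13568

y_0=5 y_1=-1 y_2=-4 y_3=-1 y_4=-4
S(13/4) = -78035/13568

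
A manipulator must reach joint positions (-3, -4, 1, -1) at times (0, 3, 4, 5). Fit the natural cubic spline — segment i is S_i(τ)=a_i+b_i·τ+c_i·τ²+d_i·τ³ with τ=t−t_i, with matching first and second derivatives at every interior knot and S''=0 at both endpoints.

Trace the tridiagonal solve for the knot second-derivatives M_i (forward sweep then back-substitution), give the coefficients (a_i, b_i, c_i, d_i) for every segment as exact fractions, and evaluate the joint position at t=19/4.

  seg 0: a=-3 b=-286/93 c=0 d=85/279
  seg 1: a=-4 b=479/93 c=85/31 d=-269/93
  seg 2: a=1 b=182/93 c=-184/31 d=184/93
S(19/4) = -9/248

Δ: Δ0=-1/3, Δ1=5, Δ2=-2
row 1: diag=8, rhs=32; c'=1/8, d'=4
row 2: denom=4−1·1/8=31/8; d'=(-42−1·4)/(31/8)=-368/31
back: M2=-368/31
back: M1=4−1/8·-368/31=170/31
M: M0=0, M1=170/31, M2=-368/31, M3=0
seg 0: a=-3, c=M0/2=0, d=(M1−M0)/(6·3)=85/279, b=Δ0−h0·(2M0+M1)/6=-286/93
seg 1: a=-4, c=M1/2=85/31, d=(M2−M1)/(6·1)=-269/93, b=Δ1−h1·(2M1+M2)/6=479/93
seg 2: a=1, c=M2/2=-184/31, d=(M3−M2)/(6·1)=184/93, b=Δ2−h2·(2M2+M3)/6=182/93
t_q=19/4 → seg 2, τ=3/4; S=1+182/93·τ+-184/31·τ²+184/93·τ³=-9/248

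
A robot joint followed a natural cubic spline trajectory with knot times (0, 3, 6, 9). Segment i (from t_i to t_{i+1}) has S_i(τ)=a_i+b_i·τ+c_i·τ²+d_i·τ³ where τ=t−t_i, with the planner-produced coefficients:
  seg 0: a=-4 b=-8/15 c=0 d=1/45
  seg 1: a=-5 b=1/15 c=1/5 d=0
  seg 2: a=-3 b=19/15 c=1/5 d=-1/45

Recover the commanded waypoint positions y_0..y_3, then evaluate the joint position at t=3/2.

y_0=-4 y_1=-5 y_2=-3 y_3=2
S(3/2) = -189/40

y_0 = S_0(0) = a_0 = -4
y_1 = S_1(0) = a_1 = -5
y_2 = S_2(0) = a_2 = -3
y_3 = S_2(3) = 2
t_q=3/2 is in segment 0 (τ=3/2); S_0(τ)=-189/40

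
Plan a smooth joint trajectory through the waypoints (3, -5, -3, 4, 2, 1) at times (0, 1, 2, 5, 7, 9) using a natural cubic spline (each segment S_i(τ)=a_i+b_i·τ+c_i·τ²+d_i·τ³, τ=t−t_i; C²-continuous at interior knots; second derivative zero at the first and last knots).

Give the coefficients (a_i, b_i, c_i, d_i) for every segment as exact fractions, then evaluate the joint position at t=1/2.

  seg 0: a=3 b=-65387/6204 c=0 d=15755/6204
  seg 1: a=-5 b=-9061/3102 c=15755/2068 d=-16735/6204
  seg 2: a=-3 b=26203/6204 c=-245/517 d=-323/6204
  seg 3: a=4 b=-79/3102 c=-1949/2068 d=353/1551
  seg 4: a=2 b=-3301/3102 c=875/2068 d=-875/12408
S(1/2) = -32299/16544

Δ: Δ0=-8, Δ1=2, Δ2=7/3, Δ3=-1, Δ4=-1/2
row 1: diag=4, rhs=60; c'=1/4, d'=15
row 2: denom=8−1·1/4=31/4; d'=(2−1·15)/(31/4)=-52/31
row 3: denom=10−3·12/31=274/31; d'=(-20−3·-52/31)/(274/31)=-232/137
row 4: denom=8−2·31/137=1034/137; d'=(3−2·-232/137)/(1034/137)=875/1034
back: M4=875/1034
back: M3=-232/137−31/137·875/1034=-1949/1034
back: M2=-52/31−12/31·-1949/1034=-490/517
back: M1=15−1/4·-490/517=15755/1034
M: M0=0, M1=15755/1034, M2=-490/517, M3=-1949/1034, M4=875/1034, M5=0
seg 0: a=3, c=M0/2=0, d=(M1−M0)/(6·1)=15755/6204, b=Δ0−h0·(2M0+M1)/6=-65387/6204
seg 1: a=-5, c=M1/2=15755/2068, d=(M2−M1)/(6·1)=-16735/6204, b=Δ1−h1·(2M1+M2)/6=-9061/3102
seg 2: a=-3, c=M2/2=-245/517, d=(M3−M2)/(6·3)=-323/6204, b=Δ2−h2·(2M2+M3)/6=26203/6204
seg 3: a=4, c=M3/2=-1949/2068, d=(M4−M3)/(6·2)=353/1551, b=Δ3−h3·(2M3+M4)/6=-79/3102
seg 4: a=2, c=M4/2=875/2068, d=(M5−M4)/(6·2)=-875/12408, b=Δ4−h4·(2M4+M5)/6=-3301/3102
t_q=1/2 → seg 0, τ=1/2; S=3+-65387/6204·τ+0·τ²+15755/6204·τ³=-32299/16544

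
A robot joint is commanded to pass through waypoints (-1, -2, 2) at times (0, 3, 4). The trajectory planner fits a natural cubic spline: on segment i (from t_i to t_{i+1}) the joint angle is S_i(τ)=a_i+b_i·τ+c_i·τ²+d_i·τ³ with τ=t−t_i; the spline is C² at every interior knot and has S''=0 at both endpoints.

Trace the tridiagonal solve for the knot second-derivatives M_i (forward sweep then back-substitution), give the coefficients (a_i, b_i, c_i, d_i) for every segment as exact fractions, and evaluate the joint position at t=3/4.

Δ: Δ0=-1/3, Δ1=4
row 1: diag=8, rhs=26; c'=1/8, d'=13/4
back: M1=13/4
M: M0=0, M1=13/4, M2=0
seg 0: a=-1, c=M0/2=0, d=(M1−M0)/(6·3)=13/72, b=Δ0−h0·(2M0+M1)/6=-47/24
seg 1: a=-2, c=M1/2=13/8, d=(M2−M1)/(6·1)=-13/24, b=Δ1−h1·(2M1+M2)/6=35/12
t_q=3/4 → seg 0, τ=3/4; S=-1+-47/24·τ+0·τ²+13/72·τ³=-1225/512

  seg 0: a=-1 b=-47/24 c=0 d=13/72
  seg 1: a=-2 b=35/12 c=13/8 d=-13/24
S(3/4) = -1225/512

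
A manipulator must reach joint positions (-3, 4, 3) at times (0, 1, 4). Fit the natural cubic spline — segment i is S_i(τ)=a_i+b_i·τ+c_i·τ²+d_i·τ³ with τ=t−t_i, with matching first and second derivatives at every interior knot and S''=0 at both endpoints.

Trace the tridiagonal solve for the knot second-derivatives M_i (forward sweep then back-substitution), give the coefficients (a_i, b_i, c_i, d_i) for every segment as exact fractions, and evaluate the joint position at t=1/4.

  seg 0: a=-3 b=95/12 c=0 d=-11/12
  seg 1: a=4 b=31/6 c=-11/4 d=11/36
S(1/4) = -265/256

Δ: Δ0=7, Δ1=-1/3
row 1: diag=8, rhs=-44; c'=3/8, d'=-11/2
back: M1=-11/2
M: M0=0, M1=-11/2, M2=0
seg 0: a=-3, c=M0/2=0, d=(M1−M0)/(6·1)=-11/12, b=Δ0−h0·(2M0+M1)/6=95/12
seg 1: a=4, c=M1/2=-11/4, d=(M2−M1)/(6·3)=11/36, b=Δ1−h1·(2M1+M2)/6=31/6
t_q=1/4 → seg 0, τ=1/4; S=-3+95/12·τ+0·τ²+-11/12·τ³=-265/256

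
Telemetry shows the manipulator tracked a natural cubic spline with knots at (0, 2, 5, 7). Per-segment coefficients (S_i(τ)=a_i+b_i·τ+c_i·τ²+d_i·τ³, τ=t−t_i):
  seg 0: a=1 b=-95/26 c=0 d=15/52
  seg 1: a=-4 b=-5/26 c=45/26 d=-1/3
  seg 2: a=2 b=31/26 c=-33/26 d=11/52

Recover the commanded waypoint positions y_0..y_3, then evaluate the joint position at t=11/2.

y_0=1 y_1=-4 y_2=2 y_3=1
S(11/2) = 959/416

y_0 = S_0(0) = a_0 = 1
y_1 = S_1(0) = a_1 = -4
y_2 = S_2(0) = a_2 = 2
y_3 = S_2(2) = 1
t_q=11/2 is in segment 2 (τ=1/2); S_2(τ)=959/416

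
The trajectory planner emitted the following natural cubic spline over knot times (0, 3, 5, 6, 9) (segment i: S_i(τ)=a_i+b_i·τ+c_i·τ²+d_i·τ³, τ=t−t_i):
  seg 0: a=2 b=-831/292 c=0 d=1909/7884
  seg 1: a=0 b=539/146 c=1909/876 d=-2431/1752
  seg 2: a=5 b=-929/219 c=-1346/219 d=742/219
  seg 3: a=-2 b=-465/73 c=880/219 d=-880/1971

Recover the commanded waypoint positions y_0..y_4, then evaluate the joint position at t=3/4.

y_0=2 y_1=0 y_2=5 y_3=-2 y_4=3
S(3/4) = -603/18688

y_0 = S_0(0) = a_0 = 2
y_1 = S_1(0) = a_1 = 0
y_2 = S_2(0) = a_2 = 5
y_3 = S_3(0) = a_3 = -2
y_4 = S_3(3) = 3
t_q=3/4 is in segment 0 (τ=3/4); S_0(τ)=-603/18688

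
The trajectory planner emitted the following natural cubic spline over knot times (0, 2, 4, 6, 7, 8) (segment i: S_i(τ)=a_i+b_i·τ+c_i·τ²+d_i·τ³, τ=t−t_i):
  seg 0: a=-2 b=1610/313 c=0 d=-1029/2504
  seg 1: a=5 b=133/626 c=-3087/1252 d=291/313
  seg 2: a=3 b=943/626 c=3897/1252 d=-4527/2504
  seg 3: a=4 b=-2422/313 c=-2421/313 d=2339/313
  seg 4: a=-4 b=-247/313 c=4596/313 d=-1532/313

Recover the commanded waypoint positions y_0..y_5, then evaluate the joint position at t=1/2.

y_0=-2 y_1=5 y_2=3 y_3=4 y_4=-4 y_5=5
S(1/2) = 10427/20032

y_0 = S_0(0) = a_0 = -2
y_1 = S_1(0) = a_1 = 5
y_2 = S_2(0) = a_2 = 3
y_3 = S_3(0) = a_3 = 4
y_4 = S_4(0) = a_4 = -4
y_5 = S_4(1) = 5
t_q=1/2 is in segment 0 (τ=1/2); S_0(τ)=10427/20032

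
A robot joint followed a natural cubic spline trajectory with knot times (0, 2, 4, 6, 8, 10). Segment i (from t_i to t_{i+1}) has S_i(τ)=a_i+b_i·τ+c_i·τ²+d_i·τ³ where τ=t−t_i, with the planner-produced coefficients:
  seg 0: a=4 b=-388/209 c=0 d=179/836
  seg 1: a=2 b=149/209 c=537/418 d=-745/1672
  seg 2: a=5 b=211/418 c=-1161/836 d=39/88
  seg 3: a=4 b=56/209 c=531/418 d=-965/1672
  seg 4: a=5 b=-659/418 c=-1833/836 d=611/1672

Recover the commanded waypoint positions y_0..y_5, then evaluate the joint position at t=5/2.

y_0 = S_0(0) = a_0 = 4
y_1 = S_1(0) = a_1 = 2
y_2 = S_2(0) = a_2 = 5
y_3 = S_3(0) = a_3 = 4
y_4 = S_4(0) = a_4 = 5
y_5 = S_4(2) = -4
t_q=5/2 is in segment 1 (τ=1/2); S_1(τ)=35071/13376

y_0=4 y_1=2 y_2=5 y_3=4 y_4=5 y_5=-4
S(5/2) = 35071/13376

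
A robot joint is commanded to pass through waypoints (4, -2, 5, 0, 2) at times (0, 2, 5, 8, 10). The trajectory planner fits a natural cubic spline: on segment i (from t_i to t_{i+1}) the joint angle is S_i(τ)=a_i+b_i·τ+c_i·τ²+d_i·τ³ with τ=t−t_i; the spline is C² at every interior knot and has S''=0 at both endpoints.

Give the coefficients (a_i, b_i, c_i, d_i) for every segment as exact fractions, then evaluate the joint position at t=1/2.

Δ: Δ0=-3, Δ1=7/3, Δ2=-5/3, Δ3=1
row 1: diag=10, rhs=32; c'=3/10, d'=16/5
row 2: denom=12−3·3/10=111/10; d'=(-24−3·16/5)/(111/10)=-112/37
row 3: denom=10−3·10/37=340/37; d'=(16−3·-112/37)/(340/37)=232/85
back: M3=232/85
back: M2=-112/37−10/37·232/85=-64/17
back: M1=16/5−3/10·-64/17=368/85
M: M0=0, M1=368/85, M2=-64/17, M3=232/85, M4=0
seg 0: a=4, c=M0/2=0, d=(M1−M0)/(6·2)=92/255, b=Δ0−h0·(2M0+M1)/6=-1133/255
seg 1: a=-2, c=M1/2=184/85, d=(M2−M1)/(6·3)=-344/765, b=Δ1−h1·(2M1+M2)/6=-29/255
seg 2: a=5, c=M2/2=-32/17, d=(M3−M2)/(6·3)=92/255, b=Δ2−h2·(2M2+M3)/6=11/15
seg 3: a=0, c=M3/2=116/85, d=(M4−M3)/(6·2)=-58/255, b=Δ3−h3·(2M3+M4)/6=-209/255
t_q=1/2 → seg 0, τ=1/2; S=4+-1133/255·τ+0·τ²+92/255·τ³=31/17

  seg 0: a=4 b=-1133/255 c=0 d=92/255
  seg 1: a=-2 b=-29/255 c=184/85 d=-344/765
  seg 2: a=5 b=11/15 c=-32/17 d=92/255
  seg 3: a=0 b=-209/255 c=116/85 d=-58/255
S(1/2) = 31/17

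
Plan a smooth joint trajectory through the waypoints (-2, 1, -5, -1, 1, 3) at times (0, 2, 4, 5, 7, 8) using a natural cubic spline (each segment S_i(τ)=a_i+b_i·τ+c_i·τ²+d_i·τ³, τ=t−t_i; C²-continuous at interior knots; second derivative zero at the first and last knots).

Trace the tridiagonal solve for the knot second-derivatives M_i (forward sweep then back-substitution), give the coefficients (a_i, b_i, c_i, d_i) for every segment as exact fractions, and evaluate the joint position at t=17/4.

  seg 0: a=-2 b=469/136 c=0 d=-265/544
  seg 1: a=1 b=-163/68 c=-795/272 d=713/544
  seg 2: a=-5 b=223/136 c=84/17 d=-351/136
  seg 3: a=-1 b=257/68 c=-381/136 d=12/17
  seg 4: a=1 b=71/68 c=195/136 d=-65/136
S(17/4) = -37615/8704

Δ: Δ0=3/2, Δ1=-3, Δ2=4, Δ3=1, Δ4=2
row 1: diag=8, rhs=-27; c'=1/4, d'=-27/8
row 2: denom=6−2·1/4=11/2; d'=(42−2·-27/8)/(11/2)=195/22
row 3: denom=6−1·2/11=64/11; d'=(-18−1·195/22)/(64/11)=-591/128
row 4: denom=6−2·11/32=85/16; d'=(6−2·-591/128)/(85/16)=195/68
back: M4=195/68
back: M3=-591/128−11/32·195/68=-381/68
back: M2=195/22−2/11·-381/68=168/17
back: M1=-27/8−1/4·168/17=-795/136
M: M0=0, M1=-795/136, M2=168/17, M3=-381/68, M4=195/68, M5=0
seg 0: a=-2, c=M0/2=0, d=(M1−M0)/(6·2)=-265/544, b=Δ0−h0·(2M0+M1)/6=469/136
seg 1: a=1, c=M1/2=-795/272, d=(M2−M1)/(6·2)=713/544, b=Δ1−h1·(2M1+M2)/6=-163/68
seg 2: a=-5, c=M2/2=84/17, d=(M3−M2)/(6·1)=-351/136, b=Δ2−h2·(2M2+M3)/6=223/136
seg 3: a=-1, c=M3/2=-381/136, d=(M4−M3)/(6·2)=12/17, b=Δ3−h3·(2M3+M4)/6=257/68
seg 4: a=1, c=M4/2=195/136, d=(M5−M4)/(6·1)=-65/136, b=Δ4−h4·(2M4+M5)/6=71/68
t_q=17/4 → seg 2, τ=1/4; S=-5+223/136·τ+84/17·τ²+-351/136·τ³=-37615/8704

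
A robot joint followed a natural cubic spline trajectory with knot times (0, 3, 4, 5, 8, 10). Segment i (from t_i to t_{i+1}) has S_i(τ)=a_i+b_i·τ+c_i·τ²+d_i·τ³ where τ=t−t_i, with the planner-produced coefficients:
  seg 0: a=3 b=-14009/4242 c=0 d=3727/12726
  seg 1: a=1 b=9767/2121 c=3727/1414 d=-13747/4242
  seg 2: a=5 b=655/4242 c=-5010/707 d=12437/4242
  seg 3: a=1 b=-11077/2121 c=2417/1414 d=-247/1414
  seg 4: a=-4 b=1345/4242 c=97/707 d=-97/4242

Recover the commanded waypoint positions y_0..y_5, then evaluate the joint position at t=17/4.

y_0 = S_0(0) = a_0 = 3
y_1 = S_1(0) = a_1 = 1
y_2 = S_2(0) = a_2 = 5
y_3 = S_3(0) = a_3 = 1
y_4 = S_4(0) = a_4 = -4
y_5 = S_4(2) = -3
t_q=17/4 is in segment 2 (τ=1/4); S_2(τ)=420039/90496

y_0=3 y_1=1 y_2=5 y_3=1 y_4=-4 y_5=-3
S(17/4) = 420039/90496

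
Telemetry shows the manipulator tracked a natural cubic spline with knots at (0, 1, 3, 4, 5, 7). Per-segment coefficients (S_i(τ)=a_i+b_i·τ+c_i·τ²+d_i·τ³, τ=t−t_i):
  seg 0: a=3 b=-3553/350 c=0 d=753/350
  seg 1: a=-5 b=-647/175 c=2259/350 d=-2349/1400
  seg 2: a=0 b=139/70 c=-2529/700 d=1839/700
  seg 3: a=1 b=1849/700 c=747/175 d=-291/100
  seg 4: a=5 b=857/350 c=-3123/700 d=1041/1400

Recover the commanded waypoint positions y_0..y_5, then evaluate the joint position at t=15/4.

y_0 = S_0(0) = a_0 = 3
y_1 = S_1(0) = a_1 = -5
y_2 = S_2(0) = a_2 = 0
y_3 = S_3(0) = a_3 = 1
y_4 = S_4(0) = a_4 = 5
y_5 = S_4(2) = -2
t_q=15/4 is in segment 2 (τ=3/4); S_2(τ)=25329/44800

y_0=3 y_1=-5 y_2=0 y_3=1 y_4=5 y_5=-2
S(15/4) = 25329/44800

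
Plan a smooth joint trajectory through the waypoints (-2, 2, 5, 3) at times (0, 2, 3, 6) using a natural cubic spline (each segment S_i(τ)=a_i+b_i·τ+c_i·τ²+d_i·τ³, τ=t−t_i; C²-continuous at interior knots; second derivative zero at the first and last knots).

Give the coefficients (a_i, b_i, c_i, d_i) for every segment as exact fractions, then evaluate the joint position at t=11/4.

  seg 0: a=-2 b=212/141 c=0 d=35/282
  seg 1: a=2 b=422/141 c=35/47 d=-104/141
  seg 2: a=5 b=320/141 c=-69/47 d=23/141
S(11/4) = 3273/752

Δ: Δ0=2, Δ1=3, Δ2=-2/3
row 1: diag=6, rhs=6; c'=1/6, d'=1
row 2: denom=8−1·1/6=47/6; d'=(-22−1·1)/(47/6)=-138/47
back: M2=-138/47
back: M1=1−1/6·-138/47=70/47
M: M0=0, M1=70/47, M2=-138/47, M3=0
seg 0: a=-2, c=M0/2=0, d=(M1−M0)/(6·2)=35/282, b=Δ0−h0·(2M0+M1)/6=212/141
seg 1: a=2, c=M1/2=35/47, d=(M2−M1)/(6·1)=-104/141, b=Δ1−h1·(2M1+M2)/6=422/141
seg 2: a=5, c=M2/2=-69/47, d=(M3−M2)/(6·3)=23/141, b=Δ2−h2·(2M2+M3)/6=320/141
t_q=11/4 → seg 1, τ=3/4; S=2+422/141·τ+35/47·τ²+-104/141·τ³=3273/752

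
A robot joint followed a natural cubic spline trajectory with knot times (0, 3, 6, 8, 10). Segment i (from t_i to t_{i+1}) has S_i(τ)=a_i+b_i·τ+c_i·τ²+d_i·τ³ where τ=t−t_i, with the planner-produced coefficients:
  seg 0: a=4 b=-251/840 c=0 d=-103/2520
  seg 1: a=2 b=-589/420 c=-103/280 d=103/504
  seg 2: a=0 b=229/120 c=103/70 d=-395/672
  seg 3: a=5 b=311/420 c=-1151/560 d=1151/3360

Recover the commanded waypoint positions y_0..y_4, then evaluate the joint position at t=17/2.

y_0=4 y_1=2 y_2=0 y_3=5 y_4=1
S(17/2) = 6271/1280

y_0 = S_0(0) = a_0 = 4
y_1 = S_1(0) = a_1 = 2
y_2 = S_2(0) = a_2 = 0
y_3 = S_3(0) = a_3 = 5
y_4 = S_3(2) = 1
t_q=17/2 is in segment 3 (τ=1/2); S_3(τ)=6271/1280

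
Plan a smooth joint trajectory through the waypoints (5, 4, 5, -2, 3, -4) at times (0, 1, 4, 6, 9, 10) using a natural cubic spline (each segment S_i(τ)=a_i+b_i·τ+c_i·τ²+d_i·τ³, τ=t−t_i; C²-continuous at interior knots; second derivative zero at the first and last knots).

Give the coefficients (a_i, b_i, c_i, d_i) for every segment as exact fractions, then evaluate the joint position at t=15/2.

Δ: Δ0=-1, Δ1=1/3, Δ2=-7/2, Δ3=5/3, Δ4=-7
row 1: diag=8, rhs=8; c'=3/8, d'=1
row 2: denom=10−3·3/8=71/8; d'=(-23−3·1)/(71/8)=-208/71
row 3: denom=10−2·16/71=678/71; d'=(31−2·-208/71)/(678/71)=2617/678
row 4: denom=8−3·71/226=1595/226; d'=(-52−3·2617/678)/(1595/226)=-14369/1595
back: M4=-14369/1595
back: M3=2617/678−71/226·-14369/1595=32012/4785
back: M2=-208/71−16/71·32012/4785=-21232/4785
back: M1=1−3/8·-21232/4785=4249/1595
M: M0=0, M1=4249/1595, M2=-21232/4785, M3=32012/4785, M4=-14369/1595, M5=0
seg 0: a=5, c=M0/2=0, d=(M1−M0)/(6·1)=4249/9570, b=Δ0−h0·(2M0+M1)/6=-13819/9570
seg 1: a=4, c=M1/2=4249/3190, d=(M2−M1)/(6·3)=-3089/7830, b=Δ1−h1·(2M1+M2)/6=-536/4785
seg 2: a=5, c=M2/2=-10616/4785, d=(M3−M2)/(6·2)=51/55, b=Δ2−h2·(2M2+M3)/6=-26527/9570
seg 3: a=-2, c=M3/2=16006/4785, d=(M4−M3)/(6·3)=-6829/7830, b=Δ3−h3·(2M3+M4)/6=-4967/9570
seg 4: a=3, c=M4/2=-14369/3190, d=(M5−M4)/(6·1)=14369/9570, b=Δ4−h4·(2M4+M5)/6=-19126/4785
t_q=15/2 → seg 3, τ=3/2; S=-2+-4967/9570·τ+16006/4785·τ²+-6829/7830·τ³=9209/5104

  seg 0: a=5 b=-13819/9570 c=0 d=4249/9570
  seg 1: a=4 b=-536/4785 c=4249/3190 d=-3089/7830
  seg 2: a=5 b=-26527/9570 c=-10616/4785 d=51/55
  seg 3: a=-2 b=-4967/9570 c=16006/4785 d=-6829/7830
  seg 4: a=3 b=-19126/4785 c=-14369/3190 d=14369/9570
S(15/2) = 9209/5104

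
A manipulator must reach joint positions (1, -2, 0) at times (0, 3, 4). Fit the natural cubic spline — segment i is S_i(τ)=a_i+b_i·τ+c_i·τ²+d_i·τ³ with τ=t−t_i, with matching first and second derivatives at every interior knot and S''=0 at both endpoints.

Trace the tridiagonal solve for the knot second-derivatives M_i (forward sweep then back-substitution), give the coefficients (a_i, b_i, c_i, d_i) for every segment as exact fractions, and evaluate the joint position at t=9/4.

  seg 0: a=1 b=-17/8 c=0 d=1/8
  seg 1: a=-2 b=5/4 c=9/8 d=-3/8
S(9/4) = -1207/512

Δ: Δ0=-1, Δ1=2
row 1: diag=8, rhs=18; c'=1/8, d'=9/4
back: M1=9/4
M: M0=0, M1=9/4, M2=0
seg 0: a=1, c=M0/2=0, d=(M1−M0)/(6·3)=1/8, b=Δ0−h0·(2M0+M1)/6=-17/8
seg 1: a=-2, c=M1/2=9/8, d=(M2−M1)/(6·1)=-3/8, b=Δ1−h1·(2M1+M2)/6=5/4
t_q=9/4 → seg 0, τ=9/4; S=1+-17/8·τ+0·τ²+1/8·τ³=-1207/512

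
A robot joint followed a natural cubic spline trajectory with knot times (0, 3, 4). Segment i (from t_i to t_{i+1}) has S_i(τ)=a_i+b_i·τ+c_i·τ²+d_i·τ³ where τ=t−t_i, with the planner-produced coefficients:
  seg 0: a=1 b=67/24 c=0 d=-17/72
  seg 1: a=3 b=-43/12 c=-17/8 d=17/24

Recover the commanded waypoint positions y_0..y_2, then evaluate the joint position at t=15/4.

y_0 = S_0(0) = a_0 = 1
y_1 = S_1(0) = a_1 = 3
y_2 = S_1(1) = -2
t_q=15/4 is in segment 1 (τ=3/4); S_1(τ)=-299/512

y_0=1 y_1=3 y_2=-2
S(15/4) = -299/512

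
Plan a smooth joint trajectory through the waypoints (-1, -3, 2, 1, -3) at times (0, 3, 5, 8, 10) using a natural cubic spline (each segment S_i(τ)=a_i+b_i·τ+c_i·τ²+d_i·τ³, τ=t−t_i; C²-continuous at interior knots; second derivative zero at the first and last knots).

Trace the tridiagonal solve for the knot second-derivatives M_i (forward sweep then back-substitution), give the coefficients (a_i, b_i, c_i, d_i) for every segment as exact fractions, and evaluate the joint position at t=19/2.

  seg 0: a=-1 b=-3169/1740 c=0 d=2009/15660
  seg 1: a=-3 b=1429/870 c=2009/1740 d=-421/1160
  seg 2: a=2 b=829/435 c=-89/87 d=361/3915
  seg 3: a=1 b=-758/435 c=-28/145 d=14/435
S(19/2) = -225/116

Δ: Δ0=-2/3, Δ1=5/2, Δ2=-1/3, Δ3=-2
row 1: diag=10, rhs=19; c'=1/5, d'=19/10
row 2: denom=10−2·1/5=48/5; d'=(-17−2·19/10)/(48/5)=-13/6
row 3: denom=10−3·5/16=145/16; d'=(-10−3·-13/6)/(145/16)=-56/145
back: M3=-56/145
back: M2=-13/6−5/16·-56/145=-178/87
back: M1=19/10−1/5·-178/87=2009/870
M: M0=0, M1=2009/870, M2=-178/87, M3=-56/145, M4=0
seg 0: a=-1, c=M0/2=0, d=(M1−M0)/(6·3)=2009/15660, b=Δ0−h0·(2M0+M1)/6=-3169/1740
seg 1: a=-3, c=M1/2=2009/1740, d=(M2−M1)/(6·2)=-421/1160, b=Δ1−h1·(2M1+M2)/6=1429/870
seg 2: a=2, c=M2/2=-89/87, d=(M3−M2)/(6·3)=361/3915, b=Δ2−h2·(2M2+M3)/6=829/435
seg 3: a=1, c=M3/2=-28/145, d=(M4−M3)/(6·2)=14/435, b=Δ3−h3·(2M3+M4)/6=-758/435
t_q=19/2 → seg 3, τ=3/2; S=1+-758/435·τ+-28/145·τ²+14/435·τ³=-225/116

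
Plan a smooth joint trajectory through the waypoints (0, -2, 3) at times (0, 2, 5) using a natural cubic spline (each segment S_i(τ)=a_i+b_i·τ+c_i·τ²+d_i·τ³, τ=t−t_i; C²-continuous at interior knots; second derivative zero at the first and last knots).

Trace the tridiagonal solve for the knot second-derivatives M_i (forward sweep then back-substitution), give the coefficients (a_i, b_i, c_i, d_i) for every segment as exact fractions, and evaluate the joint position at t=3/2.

Δ: Δ0=-1, Δ1=5/3
row 1: diag=10, rhs=16; c'=3/10, d'=8/5
back: M1=8/5
M: M0=0, M1=8/5, M2=0
seg 0: a=0, c=M0/2=0, d=(M1−M0)/(6·2)=2/15, b=Δ0−h0·(2M0+M1)/6=-23/15
seg 1: a=-2, c=M1/2=4/5, d=(M2−M1)/(6·3)=-4/45, b=Δ1−h1·(2M1+M2)/6=1/15
t_q=3/2 → seg 0, τ=3/2; S=0+-23/15·τ+0·τ²+2/15·τ³=-37/20

  seg 0: a=0 b=-23/15 c=0 d=2/15
  seg 1: a=-2 b=1/15 c=4/5 d=-4/45
S(3/2) = -37/20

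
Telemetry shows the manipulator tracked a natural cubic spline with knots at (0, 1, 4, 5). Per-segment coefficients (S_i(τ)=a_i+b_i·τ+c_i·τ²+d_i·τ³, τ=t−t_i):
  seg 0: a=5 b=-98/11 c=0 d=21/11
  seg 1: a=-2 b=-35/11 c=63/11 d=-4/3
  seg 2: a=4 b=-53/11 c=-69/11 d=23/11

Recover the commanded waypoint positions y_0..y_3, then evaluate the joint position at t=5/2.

y_0=5 y_1=-2 y_2=4 y_3=-5
S(5/2) = 71/44

y_0 = S_0(0) = a_0 = 5
y_1 = S_1(0) = a_1 = -2
y_2 = S_2(0) = a_2 = 4
y_3 = S_2(1) = -5
t_q=5/2 is in segment 1 (τ=3/2); S_1(τ)=71/44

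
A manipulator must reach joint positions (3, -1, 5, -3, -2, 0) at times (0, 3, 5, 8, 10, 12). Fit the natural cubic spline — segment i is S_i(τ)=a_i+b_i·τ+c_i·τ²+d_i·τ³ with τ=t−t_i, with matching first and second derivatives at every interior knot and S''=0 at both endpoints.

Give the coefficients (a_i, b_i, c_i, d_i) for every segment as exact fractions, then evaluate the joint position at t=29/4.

Δ: Δ0=-4/3, Δ1=3, Δ2=-8/3, Δ3=1/2, Δ4=1
row 1: diag=10, rhs=26; c'=1/5, d'=13/5
row 2: denom=10−2·1/5=48/5; d'=(-34−2·13/5)/(48/5)=-49/12
row 3: denom=10−3·5/16=145/16; d'=(19−3·-49/12)/(145/16)=100/29
row 4: denom=8−2·32/145=1096/145; d'=(3−2·100/29)/(1096/145)=-565/1096
back: M4=-565/1096
back: M3=100/29−32/145·-565/1096=488/137
back: M2=-49/12−5/16·488/137=-8543/1644
back: M1=13/5−1/5·-8543/1644=5983/1644
M: M0=0, M1=5983/1644, M2=-8543/1644, M3=488/137, M4=-565/1096, M5=0
seg 0: a=3, c=M0/2=0, d=(M1−M0)/(6·3)=5983/29592, b=Δ0−h0·(2M0+M1)/6=-10367/3288
seg 1: a=-1, c=M1/2=5983/3288, d=(M2−M1)/(6·2)=-807/1096, b=Δ1−h1·(2M1+M2)/6=3791/1644
seg 2: a=5, c=M2/2=-8543/3288, d=(M3−M2)/(6·3)=14399/29592, b=Δ2−h2·(2M2+M3)/6=1231/1644
seg 3: a=-3, c=M3/2=244/137, d=(M4−M3)/(6·2)=-4469/13152, b=Δ3−h3·(2M3+M4)/6=-5599/3288
seg 4: a=-2, c=M4/2=-565/2192, d=(M5−M4)/(6·2)=565/13152, b=Δ4−h4·(2M4+M5)/6=2209/1644
t_q=29/4 → seg 2, τ=9/4; S=5+1231/1644·τ+-8543/3288·τ²+14399/29592·τ³=-64975/70144

  seg 0: a=3 b=-10367/3288 c=0 d=5983/29592
  seg 1: a=-1 b=3791/1644 c=5983/3288 d=-807/1096
  seg 2: a=5 b=1231/1644 c=-8543/3288 d=14399/29592
  seg 3: a=-3 b=-5599/3288 c=244/137 d=-4469/13152
  seg 4: a=-2 b=2209/1644 c=-565/2192 d=565/13152
S(29/4) = -64975/70144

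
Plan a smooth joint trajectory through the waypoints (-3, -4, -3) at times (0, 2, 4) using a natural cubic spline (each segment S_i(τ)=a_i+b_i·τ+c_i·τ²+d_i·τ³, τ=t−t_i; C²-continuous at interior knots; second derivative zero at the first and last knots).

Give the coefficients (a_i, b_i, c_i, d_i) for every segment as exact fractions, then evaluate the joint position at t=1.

Δ: Δ0=-1/2, Δ1=1/2
row 1: diag=8, rhs=6; c'=1/4, d'=3/4
back: M1=3/4
M: M0=0, M1=3/4, M2=0
seg 0: a=-3, c=M0/2=0, d=(M1−M0)/(6·2)=1/16, b=Δ0−h0·(2M0+M1)/6=-3/4
seg 1: a=-4, c=M1/2=3/8, d=(M2−M1)/(6·2)=-1/16, b=Δ1−h1·(2M1+M2)/6=0
t_q=1 → seg 0, τ=1; S=-3+-3/4·τ+0·τ²+1/16·τ³=-59/16

  seg 0: a=-3 b=-3/4 c=0 d=1/16
  seg 1: a=-4 b=0 c=3/8 d=-1/16
S(1) = -59/16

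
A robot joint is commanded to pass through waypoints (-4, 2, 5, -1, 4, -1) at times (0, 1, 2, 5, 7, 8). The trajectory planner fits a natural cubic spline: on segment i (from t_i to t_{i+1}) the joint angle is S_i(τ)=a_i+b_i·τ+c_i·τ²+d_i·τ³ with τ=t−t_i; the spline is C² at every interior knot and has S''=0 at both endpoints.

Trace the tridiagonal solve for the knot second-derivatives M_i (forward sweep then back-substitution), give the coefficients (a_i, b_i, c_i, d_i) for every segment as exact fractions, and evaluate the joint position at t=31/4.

  seg 0: a=-4 b=1237/190 c=0 d=-97/190
  seg 1: a=2 b=473/95 c=-291/190 d=-17/38
  seg 2: a=5 b=109/190 c=-273/95 d=383/570
  seg 3: a=-1 b=28/19 c=603/190 d=-1011/760
  seg 4: a=4 b=-341/190 c=-1827/380 d=609/380
S(31/4) = 3043/4864

Δ: Δ0=6, Δ1=3, Δ2=-2, Δ3=5/2, Δ4=-5
row 1: diag=4, rhs=-18; c'=1/4, d'=-9/2
row 2: denom=8−1·1/4=31/4; d'=(-30−1·-9/2)/(31/4)=-102/31
row 3: denom=10−3·12/31=274/31; d'=(27−3·-102/31)/(274/31)=1143/274
row 4: denom=6−2·31/137=760/137; d'=(-45−2·1143/274)/(760/137)=-1827/190
back: M4=-1827/190
back: M3=1143/274−31/137·-1827/190=603/95
back: M2=-102/31−12/31·603/95=-546/95
back: M1=-9/2−1/4·-546/95=-291/95
M: M0=0, M1=-291/95, M2=-546/95, M3=603/95, M4=-1827/190, M5=0
seg 0: a=-4, c=M0/2=0, d=(M1−M0)/(6·1)=-97/190, b=Δ0−h0·(2M0+M1)/6=1237/190
seg 1: a=2, c=M1/2=-291/190, d=(M2−M1)/(6·1)=-17/38, b=Δ1−h1·(2M1+M2)/6=473/95
seg 2: a=5, c=M2/2=-273/95, d=(M3−M2)/(6·3)=383/570, b=Δ2−h2·(2M2+M3)/6=109/190
seg 3: a=-1, c=M3/2=603/190, d=(M4−M3)/(6·2)=-1011/760, b=Δ3−h3·(2M3+M4)/6=28/19
seg 4: a=4, c=M4/2=-1827/380, d=(M5−M4)/(6·1)=609/380, b=Δ4−h4·(2M4+M5)/6=-341/190
t_q=31/4 → seg 4, τ=3/4; S=4+-341/190·τ+-1827/380·τ²+609/380·τ³=3043/4864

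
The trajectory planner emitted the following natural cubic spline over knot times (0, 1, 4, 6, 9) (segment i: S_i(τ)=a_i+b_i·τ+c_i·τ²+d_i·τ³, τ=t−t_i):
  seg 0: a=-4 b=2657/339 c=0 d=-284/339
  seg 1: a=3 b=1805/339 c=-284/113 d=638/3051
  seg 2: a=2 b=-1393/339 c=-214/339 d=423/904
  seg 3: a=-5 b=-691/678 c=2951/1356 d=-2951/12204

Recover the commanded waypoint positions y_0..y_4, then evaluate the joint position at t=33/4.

y_0 = S_0(0) = a_0 = -4
y_1 = S_1(0) = a_1 = 3
y_2 = S_2(0) = a_2 = 2
y_3 = S_3(0) = a_3 = -5
y_4 = S_3(3) = 5
t_q=33/4 is in segment 3 (τ=9/4); S_3(τ)=28055/28928

y_0=-4 y_1=3 y_2=2 y_3=-5 y_4=5
S(33/4) = 28055/28928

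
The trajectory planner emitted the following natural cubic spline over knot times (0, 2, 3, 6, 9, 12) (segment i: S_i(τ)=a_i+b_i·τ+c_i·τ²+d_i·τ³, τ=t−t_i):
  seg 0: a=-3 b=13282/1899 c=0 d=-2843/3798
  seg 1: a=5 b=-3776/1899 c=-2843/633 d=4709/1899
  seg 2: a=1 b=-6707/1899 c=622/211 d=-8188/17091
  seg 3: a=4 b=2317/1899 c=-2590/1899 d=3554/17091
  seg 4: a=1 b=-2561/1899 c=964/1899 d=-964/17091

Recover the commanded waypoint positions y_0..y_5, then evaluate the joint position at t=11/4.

y_0 = S_0(0) = a_0 = -3
y_1 = S_1(0) = a_1 = 5
y_2 = S_2(0) = a_2 = 1
y_3 = S_3(0) = a_3 = 4
y_4 = S_4(0) = a_4 = 1
y_5 = S_4(3) = 0
t_q=11/4 is in segment 1 (τ=3/4); S_1(τ)=82177/40512

y_0=-3 y_1=5 y_2=1 y_3=4 y_4=1 y_5=0
S(11/4) = 82177/40512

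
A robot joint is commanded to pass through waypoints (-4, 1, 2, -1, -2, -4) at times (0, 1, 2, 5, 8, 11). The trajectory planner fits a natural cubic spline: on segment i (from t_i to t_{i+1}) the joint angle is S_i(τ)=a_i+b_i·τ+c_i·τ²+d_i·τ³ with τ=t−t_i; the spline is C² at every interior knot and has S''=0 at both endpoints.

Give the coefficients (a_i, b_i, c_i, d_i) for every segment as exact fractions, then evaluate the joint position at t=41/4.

Δ: Δ0=5, Δ1=1, Δ2=-1, Δ3=-1/3, Δ4=-2/3
row 1: diag=4, rhs=-24; c'=1/4, d'=-6
row 2: denom=8−1·1/4=31/4; d'=(-12−1·-6)/(31/4)=-24/31
row 3: denom=12−3·12/31=336/31; d'=(4−3·-24/31)/(336/31)=7/12
row 4: denom=12−3·31/112=1251/112; d'=(-2−3·7/12)/(1251/112)=-140/417
back: M4=-140/417
back: M3=7/12−31/112·-140/417=94/139
back: M2=-24/31−12/31·94/139=-144/139
back: M1=-6−1/4·-144/139=-798/139
M: M0=0, M1=-798/139, M2=-144/139, M3=94/139, M4=-140/417, M5=0
seg 0: a=-4, c=M0/2=0, d=(M1−M0)/(6·1)=-133/139, b=Δ0−h0·(2M0+M1)/6=828/139
seg 1: a=1, c=M1/2=-399/139, d=(M2−M1)/(6·1)=109/139, b=Δ1−h1·(2M1+M2)/6=429/139
seg 2: a=2, c=M2/2=-72/139, d=(M3−M2)/(6·3)=119/1251, b=Δ2−h2·(2M2+M3)/6=-42/139
seg 3: a=-1, c=M3/2=47/139, d=(M4−M3)/(6·3)=-211/3753, b=Δ3−h3·(2M3+M4)/6=-117/139
seg 4: a=-2, c=M4/2=-70/417, d=(M5−M4)/(6·3)=70/3753, b=Δ4−h4·(2M4+M5)/6=-46/139
t_q=41/4 → seg 4, τ=9/4; S=-2+-46/139·τ+-70/417·τ²+70/3753·τ³=-15043/4448

  seg 0: a=-4 b=828/139 c=0 d=-133/139
  seg 1: a=1 b=429/139 c=-399/139 d=109/139
  seg 2: a=2 b=-42/139 c=-72/139 d=119/1251
  seg 3: a=-1 b=-117/139 c=47/139 d=-211/3753
  seg 4: a=-2 b=-46/139 c=-70/417 d=70/3753
S(41/4) = -15043/4448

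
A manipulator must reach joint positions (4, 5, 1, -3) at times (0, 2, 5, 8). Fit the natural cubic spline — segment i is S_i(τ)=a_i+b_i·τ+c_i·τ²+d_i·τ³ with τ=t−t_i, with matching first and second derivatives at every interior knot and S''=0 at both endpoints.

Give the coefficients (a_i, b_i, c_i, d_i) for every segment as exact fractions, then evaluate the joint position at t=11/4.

  seg 0: a=4 b=199/222 c=0 d=-11/111
  seg 1: a=5 b=-65/222 c=-22/37 d=55/666
  seg 2: a=1 b=-181/111 c=11/74 d=-11/666
S(11/4) = 21221/4736

Δ: Δ0=1/2, Δ1=-4/3, Δ2=-4/3
row 1: diag=10, rhs=-11; c'=3/10, d'=-11/10
row 2: denom=12−3·3/10=111/10; d'=(0−3·-11/10)/(111/10)=11/37
back: M2=11/37
back: M1=-11/10−3/10·11/37=-44/37
M: M0=0, M1=-44/37, M2=11/37, M3=0
seg 0: a=4, c=M0/2=0, d=(M1−M0)/(6·2)=-11/111, b=Δ0−h0·(2M0+M1)/6=199/222
seg 1: a=5, c=M1/2=-22/37, d=(M2−M1)/(6·3)=55/666, b=Δ1−h1·(2M1+M2)/6=-65/222
seg 2: a=1, c=M2/2=11/74, d=(M3−M2)/(6·3)=-11/666, b=Δ2−h2·(2M2+M3)/6=-181/111
t_q=11/4 → seg 1, τ=3/4; S=5+-65/222·τ+-22/37·τ²+55/666·τ³=21221/4736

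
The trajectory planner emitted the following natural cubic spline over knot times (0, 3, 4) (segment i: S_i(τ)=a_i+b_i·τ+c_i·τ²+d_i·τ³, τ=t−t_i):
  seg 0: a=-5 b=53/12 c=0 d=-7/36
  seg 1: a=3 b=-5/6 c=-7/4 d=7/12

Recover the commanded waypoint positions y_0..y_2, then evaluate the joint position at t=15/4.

y_0=-5 y_1=3 y_2=1
S(15/4) = 419/256

y_0 = S_0(0) = a_0 = -5
y_1 = S_1(0) = a_1 = 3
y_2 = S_1(1) = 1
t_q=15/4 is in segment 1 (τ=3/4); S_1(τ)=419/256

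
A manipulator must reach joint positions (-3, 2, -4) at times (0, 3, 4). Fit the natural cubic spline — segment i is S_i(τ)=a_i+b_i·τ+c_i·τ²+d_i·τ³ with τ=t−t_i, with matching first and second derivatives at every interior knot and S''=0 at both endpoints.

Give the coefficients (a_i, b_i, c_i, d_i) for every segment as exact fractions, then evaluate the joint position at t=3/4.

  seg 0: a=-3 b=109/24 c=0 d=-23/72
  seg 1: a=2 b=-49/12 c=-23/8 d=23/24
S(3/4) = 139/512

Δ: Δ0=5/3, Δ1=-6
row 1: diag=8, rhs=-46; c'=1/8, d'=-23/4
back: M1=-23/4
M: M0=0, M1=-23/4, M2=0
seg 0: a=-3, c=M0/2=0, d=(M1−M0)/(6·3)=-23/72, b=Δ0−h0·(2M0+M1)/6=109/24
seg 1: a=2, c=M1/2=-23/8, d=(M2−M1)/(6·1)=23/24, b=Δ1−h1·(2M1+M2)/6=-49/12
t_q=3/4 → seg 0, τ=3/4; S=-3+109/24·τ+0·τ²+-23/72·τ³=139/512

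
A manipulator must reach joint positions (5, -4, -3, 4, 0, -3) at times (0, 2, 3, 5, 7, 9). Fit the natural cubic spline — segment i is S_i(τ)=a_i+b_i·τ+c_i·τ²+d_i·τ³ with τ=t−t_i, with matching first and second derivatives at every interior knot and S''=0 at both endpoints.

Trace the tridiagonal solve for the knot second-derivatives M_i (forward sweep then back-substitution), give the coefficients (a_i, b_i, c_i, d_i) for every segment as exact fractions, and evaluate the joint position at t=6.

  seg 0: a=5 b=-5857/954 c=0 d=391/954
  seg 1: a=-4 b=-1165/954 c=391/159 d=-227/954
  seg 2: a=-3 b=1423/477 c=185/106 d=-2837/3816
  seg 3: a=4 b=995/954 c=-1727/636 d=1139/1908
  seg 4: a=0 b=-2533/954 c=551/636 d=-551/3816
S(6) = 155/53

Δ: Δ0=-9/2, Δ1=1, Δ2=7/2, Δ3=-2, Δ4=-3/2
row 1: diag=6, rhs=33; c'=1/6, d'=11/2
row 2: denom=6−1·1/6=35/6; d'=(15−1·11/2)/(35/6)=57/35
row 3: denom=8−2·12/35=256/35; d'=(-33−2·57/35)/(256/35)=-1269/256
row 4: denom=8−2·35/128=477/64; d'=(3−2·-1269/256)/(477/64)=551/318
back: M4=551/318
back: M3=-1269/256−35/128·551/318=-1727/318
back: M2=57/35−12/35·-1727/318=185/53
back: M1=11/2−1/6·185/53=782/159
M: M0=0, M1=782/159, M2=185/53, M3=-1727/318, M4=551/318, M5=0
seg 0: a=5, c=M0/2=0, d=(M1−M0)/(6·2)=391/954, b=Δ0−h0·(2M0+M1)/6=-5857/954
seg 1: a=-4, c=M1/2=391/159, d=(M2−M1)/(6·1)=-227/954, b=Δ1−h1·(2M1+M2)/6=-1165/954
seg 2: a=-3, c=M2/2=185/106, d=(M3−M2)/(6·2)=-2837/3816, b=Δ2−h2·(2M2+M3)/6=1423/477
seg 3: a=4, c=M3/2=-1727/636, d=(M4−M3)/(6·2)=1139/1908, b=Δ3−h3·(2M3+M4)/6=995/954
seg 4: a=0, c=M4/2=551/636, d=(M5−M4)/(6·2)=-551/3816, b=Δ4−h4·(2M4+M5)/6=-2533/954
t_q=6 → seg 3, τ=1; S=4+995/954·τ+-1727/636·τ²+1139/1908·τ³=155/53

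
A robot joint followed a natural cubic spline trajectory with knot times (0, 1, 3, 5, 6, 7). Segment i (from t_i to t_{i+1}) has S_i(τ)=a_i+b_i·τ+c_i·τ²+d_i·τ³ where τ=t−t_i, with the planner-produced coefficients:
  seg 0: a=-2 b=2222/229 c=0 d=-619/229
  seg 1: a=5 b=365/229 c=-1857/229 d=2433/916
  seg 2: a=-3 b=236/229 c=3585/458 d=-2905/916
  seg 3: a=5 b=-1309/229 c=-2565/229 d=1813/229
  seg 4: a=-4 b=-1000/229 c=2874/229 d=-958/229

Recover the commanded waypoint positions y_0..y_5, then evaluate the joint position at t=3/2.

y_0=-2 y_1=5 y_2=-3 y_3=5 y_4=-4 y_5=0
S(3/2) = 30057/7328

y_0 = S_0(0) = a_0 = -2
y_1 = S_1(0) = a_1 = 5
y_2 = S_2(0) = a_2 = -3
y_3 = S_3(0) = a_3 = 5
y_4 = S_4(0) = a_4 = -4
y_5 = S_4(1) = 0
t_q=3/2 is in segment 1 (τ=1/2); S_1(τ)=30057/7328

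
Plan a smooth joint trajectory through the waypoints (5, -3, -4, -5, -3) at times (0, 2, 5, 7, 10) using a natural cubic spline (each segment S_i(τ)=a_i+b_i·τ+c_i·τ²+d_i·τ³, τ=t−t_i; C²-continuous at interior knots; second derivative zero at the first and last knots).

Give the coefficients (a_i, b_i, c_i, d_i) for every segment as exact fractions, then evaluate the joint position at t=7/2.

Δ: Δ0=-4, Δ1=-1/3, Δ2=-1/2, Δ3=2/3
row 1: diag=10, rhs=22; c'=3/10, d'=11/5
row 2: denom=10−3·3/10=91/10; d'=(-1−3·11/5)/(91/10)=-76/91
row 3: denom=10−2·20/91=870/91; d'=(7−2·-76/91)/(870/91)=263/290
back: M3=263/290
back: M2=-76/91−20/91·263/290=-30/29
back: M1=11/5−3/10·-30/29=364/145
M: M0=0, M1=364/145, M2=-30/29, M3=263/290, M4=0
seg 0: a=5, c=M0/2=0, d=(M1−M0)/(6·2)=91/435, b=Δ0−h0·(2M0+M1)/6=-2104/435
seg 1: a=-3, c=M1/2=182/145, d=(M2−M1)/(6·3)=-257/1305, b=Δ1−h1·(2M1+M2)/6=-1012/435
seg 2: a=-4, c=M2/2=-15/29, d=(M3−M2)/(6·2)=563/3480, b=Δ2−h2·(2M2+M3)/6=-49/435
seg 3: a=-5, c=M3/2=263/580, d=(M4−M3)/(6·3)=-263/5220, b=Δ3−h3·(2M3+M4)/6=-209/870
t_q=7/2 → seg 1, τ=3/2; S=-3+-1012/435·τ+182/145·τ²+-257/1305·τ³=-5023/1160

  seg 0: a=5 b=-2104/435 c=0 d=91/435
  seg 1: a=-3 b=-1012/435 c=182/145 d=-257/1305
  seg 2: a=-4 b=-49/435 c=-15/29 d=563/3480
  seg 3: a=-5 b=-209/870 c=263/580 d=-263/5220
S(7/2) = -5023/1160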